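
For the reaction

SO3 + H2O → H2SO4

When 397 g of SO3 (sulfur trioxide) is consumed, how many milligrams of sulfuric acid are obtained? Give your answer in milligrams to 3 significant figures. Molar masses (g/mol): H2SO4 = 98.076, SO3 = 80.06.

486000 mg

n(SO3) = 397.0 g / 80.06 g/mol = 4.959 mol.
From the equation the SO3:H2SO4 mole ratio is 1:1, so n(H2SO4) = 4.959 × 1/1 = 4.959 mol.
Mass of H2SO4 = 4.959 mol × 98.076 g/mol = 486.3 g.
Converting to mg: 486.3 g = 486000 mg.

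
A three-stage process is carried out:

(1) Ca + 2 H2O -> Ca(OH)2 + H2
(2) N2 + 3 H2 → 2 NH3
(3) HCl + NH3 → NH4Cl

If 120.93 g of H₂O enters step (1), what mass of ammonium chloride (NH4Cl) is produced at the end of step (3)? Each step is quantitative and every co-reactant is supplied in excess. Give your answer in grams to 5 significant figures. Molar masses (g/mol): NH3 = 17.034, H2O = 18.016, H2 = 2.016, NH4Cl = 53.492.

n(H2O) = 120.93 / 18.016 = 6.71237 mol.
Reaction (1): H2O→H2 ratio 2:1 ⇒ n(H2) = 3.35618 mol.
Reaction (2): H2→NH3 ratio 3:2 ⇒ n(NH3) = 2.23746 mol.
Reaction (3): NH3→NH4Cl ratio 1:1 ⇒ n(NH4Cl) = 2.23746 mol.
Mass of NH4Cl = 2.23746 × 53.492 = 119.686 g.

119.69 g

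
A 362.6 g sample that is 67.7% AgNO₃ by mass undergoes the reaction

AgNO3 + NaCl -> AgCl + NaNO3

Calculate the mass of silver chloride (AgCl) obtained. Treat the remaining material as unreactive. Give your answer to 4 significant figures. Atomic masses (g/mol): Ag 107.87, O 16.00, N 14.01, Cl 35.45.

207.1 g

Mass of pure AgNO3 = 362.6 g × 0.677 = 245.48 g.
M(AgNO3) = 107.87 + 14.01 + 3(16.00) = 169.88 g/mol.
M(AgCl) = 107.87 + 35.45 = 143.32 g/mol.
n(AgNO3) = 245.48 g / 169.88 g/mol = 1.4450 mol.
From the equation the AgNO3:AgCl mole ratio is 1:1, so n(AgCl) = 1.4450 × 1/1 = 1.4450 mol.
Mass of AgCl = 1.4450 mol × 143.32 g/mol = 207.10 g.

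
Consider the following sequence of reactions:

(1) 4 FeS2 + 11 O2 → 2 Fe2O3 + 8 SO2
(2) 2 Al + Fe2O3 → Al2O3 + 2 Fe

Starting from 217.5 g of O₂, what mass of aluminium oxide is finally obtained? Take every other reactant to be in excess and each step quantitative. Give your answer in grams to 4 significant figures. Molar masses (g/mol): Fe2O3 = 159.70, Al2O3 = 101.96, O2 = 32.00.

126.0 g

n(O2) = 217.50 / 32.00 = 6.7969 mol.
Step 1 gives a 11:2 ratio of O2 to Fe2O3, so n(Fe2O3) = 1.2358 mol.
In step 2 the Fe2O3:Al2O3 ratio is 1:1, so n(Al2O3) = 1.2358 mol.
Mass of Al2O3 = 1.2358 × 101.96 = 126.00 g.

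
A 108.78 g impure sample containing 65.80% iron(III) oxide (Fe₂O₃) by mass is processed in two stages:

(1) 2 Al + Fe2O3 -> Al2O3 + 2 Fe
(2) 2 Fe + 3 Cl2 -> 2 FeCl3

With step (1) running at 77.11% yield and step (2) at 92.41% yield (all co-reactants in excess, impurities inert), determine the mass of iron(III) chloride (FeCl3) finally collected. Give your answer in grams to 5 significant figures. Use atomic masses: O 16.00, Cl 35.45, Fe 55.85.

Pure Fe2O3 = 108.78 × 0.6580 = 71.5772 g.
M(Fe2O3) = 2(55.85) + 3(16.00) = 159.70 g/mol.
M(FeCl3) = 55.85 + 3(35.45) = 162.20 g/mol.
n(Fe2O3) = 71.5772 / 159.70 = 0.448198 mol.
Step 1 (Fe2O3:Fe = 1:2): theoretical n(Fe) = 0.896396 mol; at 77.11% yield, n(Fe) = 0.691211 mol.
Step 2 (Fe:FeCl3 = 2:2): theoretical n(FeCl3) = 0.691211 mol, so theoretical mass = 0.691211 × 162.20 = 112.114 g.
At 92.41% yield, actual mass of FeCl3 = 112.114 × 0.9241 = 103.605 g.

103.60 g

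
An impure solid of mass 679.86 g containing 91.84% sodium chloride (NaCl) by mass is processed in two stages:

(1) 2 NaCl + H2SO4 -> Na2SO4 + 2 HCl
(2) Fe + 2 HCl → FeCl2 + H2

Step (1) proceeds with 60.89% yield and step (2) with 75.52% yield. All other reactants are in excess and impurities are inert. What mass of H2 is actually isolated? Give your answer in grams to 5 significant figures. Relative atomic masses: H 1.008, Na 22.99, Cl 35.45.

4.9523 g

Pure NaCl = 679.86 × 0.9184 = 624.383 g.
M(NaCl) = 22.99 + 35.45 = 58.44 g/mol.
M(H2) = 2(1.008) = 2.016 g/mol.
n(NaCl) = 624.383 / 58.44 = 10.6842 mol.
Step 1 (NaCl:HCl = 2:2): theoretical n(HCl) = 10.6842 mol; at 60.89% yield, n(HCl) = 6.50560 mol.
Step 2 (HCl:H2 = 2:1): theoretical n(H2) = 3.25280 mol, so theoretical mass = 3.25280 × 2.016 = 6.55764 g.
At 75.52% yield, actual mass of H2 = 6.55764 × 0.7552 = 4.95233 g.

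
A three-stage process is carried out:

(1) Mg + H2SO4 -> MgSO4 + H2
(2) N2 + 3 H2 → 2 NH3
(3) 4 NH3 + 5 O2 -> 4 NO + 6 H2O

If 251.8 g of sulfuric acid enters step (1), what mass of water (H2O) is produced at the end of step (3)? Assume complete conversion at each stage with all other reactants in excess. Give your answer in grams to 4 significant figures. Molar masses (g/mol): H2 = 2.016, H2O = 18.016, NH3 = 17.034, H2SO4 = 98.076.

n(H2SO4) = 251.8 / 98.076 = 2.5674 mol.
Reaction (1): H2SO4→H2 ratio 1:1 ⇒ n(H2) = 2.5674 mol.
Reaction (2): H2→NH3 ratio 3:2 ⇒ n(NH3) = 1.7116 mol.
Reaction (3): NH3→H2O ratio 4:6 ⇒ n(H2O) = 2.5674 mol.
Mass of H2O = 2.5674 × 18.016 = 46.254 g.

46.25 g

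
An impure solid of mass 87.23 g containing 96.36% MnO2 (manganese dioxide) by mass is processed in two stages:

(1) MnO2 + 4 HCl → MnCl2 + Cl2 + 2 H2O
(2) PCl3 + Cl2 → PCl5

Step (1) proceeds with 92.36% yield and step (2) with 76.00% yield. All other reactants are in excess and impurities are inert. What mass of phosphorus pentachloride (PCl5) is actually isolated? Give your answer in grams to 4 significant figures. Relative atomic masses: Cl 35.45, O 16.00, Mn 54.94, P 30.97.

141.3 g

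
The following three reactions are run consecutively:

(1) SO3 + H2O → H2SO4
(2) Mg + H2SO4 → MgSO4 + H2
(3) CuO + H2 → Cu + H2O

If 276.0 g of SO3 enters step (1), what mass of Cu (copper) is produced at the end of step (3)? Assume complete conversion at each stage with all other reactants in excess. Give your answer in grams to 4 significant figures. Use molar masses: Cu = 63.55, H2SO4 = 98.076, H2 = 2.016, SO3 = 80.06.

219.1 g

n(SO3) = 276.0 / 80.06 = 3.4474 mol.
Reaction (1): SO3→H2SO4 ratio 1:1 ⇒ n(H2SO4) = 3.4474 mol.
Reaction (2): H2SO4→H2 ratio 1:1 ⇒ n(H2) = 3.4474 mol.
Reaction (3): H2→Cu ratio 1:1 ⇒ n(Cu) = 3.4474 mol.
Mass of Cu = 3.4474 × 63.55 = 219.08 g.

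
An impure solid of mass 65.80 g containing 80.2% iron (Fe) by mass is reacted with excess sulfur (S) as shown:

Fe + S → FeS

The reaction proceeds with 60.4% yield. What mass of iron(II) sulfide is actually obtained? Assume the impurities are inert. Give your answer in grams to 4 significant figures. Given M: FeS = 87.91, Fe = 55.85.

Pure Fe available = 65.80 g × 0.802 = 52.772 g.
n(Fe) = 52.772 g / 55.85 g/mol = 0.94488 mol.
From the equation the Fe:FeS mole ratio is 1:1, so n(FeS) = 0.94488 × 1/1 = 0.94488 mol.
Mass of FeS = 0.94488 mol × 87.91 g/mol = 83.064 g.
Actual mass collected = 83.064 g × 0.604 = 50.171 g.

50.17 g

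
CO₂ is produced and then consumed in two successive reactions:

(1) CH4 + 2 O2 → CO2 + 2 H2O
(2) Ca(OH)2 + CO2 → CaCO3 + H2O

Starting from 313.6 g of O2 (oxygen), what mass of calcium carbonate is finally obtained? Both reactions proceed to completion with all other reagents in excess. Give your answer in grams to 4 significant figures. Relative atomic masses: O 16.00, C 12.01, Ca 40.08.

M(O2) = 2(16.00) = 32.00 g/mol.
M(CaCO3) = 40.08 + 12.01 + 3(16.00) = 100.09 g/mol.
n(O2) = 313.60 / 32.00 = 9.8000 mol.
Step 1 gives a 2:1 ratio of O2 to CO2, so n(CO2) = 4.9000 mol.
In step 2 the CO2:CaCO3 ratio is 1:1, so n(CaCO3) = 4.9000 mol.
Mass of CaCO3 = 4.9000 × 100.09 = 490.44 g.

490.4 g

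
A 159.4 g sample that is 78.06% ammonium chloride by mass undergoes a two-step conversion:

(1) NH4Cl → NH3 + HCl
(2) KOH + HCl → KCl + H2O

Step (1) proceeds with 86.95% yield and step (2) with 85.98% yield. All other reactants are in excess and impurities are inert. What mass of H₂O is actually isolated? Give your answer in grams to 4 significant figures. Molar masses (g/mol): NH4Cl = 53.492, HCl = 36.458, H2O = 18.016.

31.33 g

Pure NH4Cl = 159.4 × 0.7806 = 124.43 g.
n(NH4Cl) = 124.43 / 53.492 = 2.3261 mol.
Step 1 (NH4Cl:HCl = 1:1): theoretical n(HCl) = 2.3261 mol; at 86.95% yield, n(HCl) = 2.0225 mol.
Step 2 (HCl:H2O = 1:1): theoretical n(H2O) = 2.0225 mol, so theoretical mass = 2.0225 × 18.016 = 36.438 g.
At 85.98% yield, actual mass of H2O = 36.438 × 0.8598 = 31.329 g.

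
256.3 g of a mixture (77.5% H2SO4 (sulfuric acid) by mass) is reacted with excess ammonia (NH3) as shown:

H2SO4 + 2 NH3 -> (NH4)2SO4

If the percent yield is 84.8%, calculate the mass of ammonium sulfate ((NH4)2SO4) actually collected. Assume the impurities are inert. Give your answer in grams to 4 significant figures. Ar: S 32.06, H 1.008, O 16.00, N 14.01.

227.0 g

Pure H2SO4 available = 256.3 g × 0.775 = 198.63 g.
M(H2SO4) = 2(1.008) + 32.06 + 4(16.00) = 98.076 g/mol.
M((NH4)2SO4) = 2(14.01) + 8(1.008) + 32.06 + 4(16.00) = 132.144 g/mol.
n(H2SO4) = 198.63 g / 98.076 g/mol = 2.0253 mol.
From the equation the H2SO4:(NH4)2SO4 mole ratio is 1:1, so n((NH4)2SO4) = 2.0253 × 1/1 = 2.0253 mol.
Mass of (NH4)2SO4 = 2.0253 mol × 132.144 g/mol = 267.63 g.
Actual mass collected = 267.63 g × 0.848 = 226.95 g.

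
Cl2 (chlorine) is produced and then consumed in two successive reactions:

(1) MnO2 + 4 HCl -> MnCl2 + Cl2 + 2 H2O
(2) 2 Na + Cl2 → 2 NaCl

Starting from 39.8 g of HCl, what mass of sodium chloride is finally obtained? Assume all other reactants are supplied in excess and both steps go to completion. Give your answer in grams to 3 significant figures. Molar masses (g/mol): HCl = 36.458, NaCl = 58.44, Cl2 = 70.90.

n(HCl) = 39.80 / 36.458 = 1.092 mol.
Step 1 gives a 4:1 ratio of HCl to Cl2, so n(Cl2) = 0.2729 mol.
In step 2 the Cl2:NaCl ratio is 1:2, so n(NaCl) = 0.5458 mol.
Mass of NaCl = 0.5458 × 58.44 = 31.90 g.

31.9 g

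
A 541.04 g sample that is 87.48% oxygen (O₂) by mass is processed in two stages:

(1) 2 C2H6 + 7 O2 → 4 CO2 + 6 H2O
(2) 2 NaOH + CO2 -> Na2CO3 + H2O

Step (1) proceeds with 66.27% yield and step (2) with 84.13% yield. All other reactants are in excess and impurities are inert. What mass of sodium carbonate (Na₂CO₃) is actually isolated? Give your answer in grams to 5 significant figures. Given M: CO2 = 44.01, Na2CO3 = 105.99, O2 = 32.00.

Pure O2 = 541.04 × 0.8748 = 473.302 g.
n(O2) = 473.302 / 32.00 = 14.7907 mol.
Step 1 (O2:CO2 = 7:4): theoretical n(CO2) = 8.45182 mol; at 66.27% yield, n(CO2) = 5.60102 mol.
Step 2 (CO2:Na2CO3 = 1:1): theoretical n(Na2CO3) = 5.60102 mol, so theoretical mass = 5.60102 × 105.99 = 593.652 g.
At 84.13% yield, actual mass of Na2CO3 = 593.652 × 0.8413 = 499.439 g.

499.44 g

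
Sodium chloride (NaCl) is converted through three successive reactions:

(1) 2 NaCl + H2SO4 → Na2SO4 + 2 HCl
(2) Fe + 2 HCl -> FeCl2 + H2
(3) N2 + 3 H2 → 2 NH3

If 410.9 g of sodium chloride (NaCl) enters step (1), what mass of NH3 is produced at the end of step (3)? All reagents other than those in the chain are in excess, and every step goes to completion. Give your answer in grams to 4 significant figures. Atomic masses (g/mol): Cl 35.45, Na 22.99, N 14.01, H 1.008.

M(NaCl) = 22.99 + 35.45 = 58.44 g/mol.
M(NH3) = 14.01 + 3(1.008) = 17.034 g/mol.
n(NaCl) = 410.9 / 58.44 = 7.0311 mol.
Reaction (1): NaCl→HCl ratio 2:2 ⇒ n(HCl) = 7.0311 mol.
Reaction (2): HCl→H2 ratio 2:1 ⇒ n(H2) = 3.5156 mol.
Reaction (3): H2→NH3 ratio 3:2 ⇒ n(NH3) = 2.3437 mol.
Mass of NH3 = 2.3437 × 17.034 = 39.923 g.

39.92 g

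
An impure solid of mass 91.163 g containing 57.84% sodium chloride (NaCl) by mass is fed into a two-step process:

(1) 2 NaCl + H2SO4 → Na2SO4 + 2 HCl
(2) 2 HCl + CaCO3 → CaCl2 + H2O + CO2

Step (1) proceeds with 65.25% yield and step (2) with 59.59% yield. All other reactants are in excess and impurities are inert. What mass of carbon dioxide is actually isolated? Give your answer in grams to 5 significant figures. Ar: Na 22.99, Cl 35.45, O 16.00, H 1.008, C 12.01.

7.7199 g

Pure NaCl = 91.163 × 0.5784 = 52.7287 g.
M(NaCl) = 22.99 + 35.45 = 58.44 g/mol.
M(CO2) = 12.01 + 2(16.00) = 44.01 g/mol.
n(NaCl) = 52.7287 / 58.44 = 0.902270 mol.
Step 1 (NaCl:HCl = 2:2): theoretical n(HCl) = 0.902270 mol; at 65.25% yield, n(HCl) = 0.588731 mol.
Step 2 (HCl:CO2 = 2:1): theoretical n(CO2) = 0.294366 mol, so theoretical mass = 0.294366 × 44.01 = 12.9550 g.
At 59.59% yield, actual mass of CO2 = 12.9550 × 0.5959 = 7.71991 g.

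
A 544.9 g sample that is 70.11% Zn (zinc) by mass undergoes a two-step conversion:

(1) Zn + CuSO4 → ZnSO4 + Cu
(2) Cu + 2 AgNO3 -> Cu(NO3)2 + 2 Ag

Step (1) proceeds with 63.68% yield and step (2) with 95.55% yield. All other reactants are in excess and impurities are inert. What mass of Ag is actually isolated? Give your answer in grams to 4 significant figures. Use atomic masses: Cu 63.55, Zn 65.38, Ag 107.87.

767.0 g

Pure Zn = 544.9 × 0.7011 = 382.03 g.
M(Zn) = 65.38 g/mol.
M(Ag) = 107.87 g/mol.
n(Zn) = 382.03 / 65.38 = 5.8432 mol.
Step 1 (Zn:Cu = 1:1): theoretical n(Cu) = 5.8432 mol; at 63.68% yield, n(Cu) = 3.7210 mol.
Step 2 (Cu:Ag = 1:2): theoretical n(Ag) = 7.4419 mol, so theoretical mass = 7.4419 × 107.87 = 802.76 g.
At 95.55% yield, actual mass of Ag = 802.76 × 0.9555 = 767.04 g.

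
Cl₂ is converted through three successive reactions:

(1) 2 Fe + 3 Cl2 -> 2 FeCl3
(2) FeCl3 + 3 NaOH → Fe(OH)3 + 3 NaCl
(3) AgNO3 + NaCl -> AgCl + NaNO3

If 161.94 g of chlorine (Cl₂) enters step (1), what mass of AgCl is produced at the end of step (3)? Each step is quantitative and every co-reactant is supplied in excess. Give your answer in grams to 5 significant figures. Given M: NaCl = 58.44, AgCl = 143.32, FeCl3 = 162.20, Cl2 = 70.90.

n(Cl2) = 161.94 / 70.90 = 2.28406 mol.
Reaction (1): Cl2→FeCl3 ratio 3:2 ⇒ n(FeCl3) = 1.52271 mol.
Reaction (2): FeCl3→NaCl ratio 1:3 ⇒ n(NaCl) = 4.56812 mol.
Reaction (3): NaCl→AgCl ratio 1:1 ⇒ n(AgCl) = 4.56812 mol.
Mass of AgCl = 4.56812 × 143.32 = 654.704 g.

654.70 g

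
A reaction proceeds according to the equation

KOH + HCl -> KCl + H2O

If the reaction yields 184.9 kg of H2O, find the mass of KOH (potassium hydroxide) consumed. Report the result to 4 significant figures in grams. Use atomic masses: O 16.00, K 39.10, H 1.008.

M(H2O) = 2(1.008) + 16.00 = 18.016 g/mol.
M(KOH) = 39.10 + 16.00 + 1.008 = 56.108 g/mol.
Convert: 184.9 kg = 184900 g.
n(H2O) = 184900 g / 18.016 g/mol = 10263 mol.
From the equation the H2O:KOH mole ratio is 1:1, so n(KOH) = 10263 × 1/1 = 10263 mol.
Mass of KOH = 10263 mol × 56.108 g/mol = 575840 g.

575800 g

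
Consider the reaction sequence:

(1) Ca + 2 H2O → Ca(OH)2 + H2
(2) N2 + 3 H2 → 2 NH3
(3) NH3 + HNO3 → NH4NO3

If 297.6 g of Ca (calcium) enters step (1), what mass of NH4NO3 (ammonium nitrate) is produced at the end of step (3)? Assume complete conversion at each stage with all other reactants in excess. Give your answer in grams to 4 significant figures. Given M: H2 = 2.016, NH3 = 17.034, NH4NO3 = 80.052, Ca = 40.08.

396.3 g

n(Ca) = 297.6 / 40.08 = 7.4251 mol.
Reaction (1): Ca→H2 ratio 1:1 ⇒ n(H2) = 7.4251 mol.
Reaction (2): H2→NH3 ratio 3:2 ⇒ n(NH3) = 4.9501 mol.
Reaction (3): NH3→NH4NO3 ratio 1:1 ⇒ n(NH4NO3) = 4.9501 mol.
Mass of NH4NO3 = 4.9501 × 80.052 = 396.27 g.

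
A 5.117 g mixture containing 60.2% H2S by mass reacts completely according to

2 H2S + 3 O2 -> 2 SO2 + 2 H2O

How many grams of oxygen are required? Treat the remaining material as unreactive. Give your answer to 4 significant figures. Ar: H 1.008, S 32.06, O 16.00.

Mass of pure H2S = 5.117 g × 0.602 = 3.0804 g.
M(H2S) = 2(1.008) + 32.06 = 34.076 g/mol.
M(O2) = 2(16.00) = 32.00 g/mol.
n(H2S) = 3.0804 g / 34.076 g/mol = 0.090399 mol.
From the equation the H2S:O2 mole ratio is 2:3, so n(O2) = 0.090399 × 3/2 = 0.13560 mol.
Mass of O2 = 0.13560 mol × 32.00 g/mol = 4.3391 g.

4.339 g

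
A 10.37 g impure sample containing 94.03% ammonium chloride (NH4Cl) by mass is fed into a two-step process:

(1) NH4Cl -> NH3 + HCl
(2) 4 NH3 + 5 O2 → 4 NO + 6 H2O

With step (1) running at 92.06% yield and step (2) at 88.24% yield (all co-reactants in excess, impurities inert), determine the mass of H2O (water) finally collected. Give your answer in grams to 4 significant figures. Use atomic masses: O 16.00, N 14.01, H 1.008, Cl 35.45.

Pure NH4Cl = 10.37 × 0.9403 = 9.7509 g.
M(NH4Cl) = 14.01 + 4(1.008) + 35.45 = 53.492 g/mol.
M(H2O) = 2(1.008) + 16.00 = 18.016 g/mol.
n(NH4Cl) = 9.7509 / 53.492 = 0.18229 mol.
Step 1 (NH4Cl:NH3 = 1:1): theoretical n(NH3) = 0.18229 mol; at 92.06% yield, n(NH3) = 0.16781 mol.
Step 2 (NH3:H2O = 4:6): theoretical n(H2O) = 0.25172 mol, so theoretical mass = 0.25172 × 18.016 = 4.5350 g.
At 88.24% yield, actual mass of H2O = 4.5350 × 0.8824 = 4.0017 g.

4.002 g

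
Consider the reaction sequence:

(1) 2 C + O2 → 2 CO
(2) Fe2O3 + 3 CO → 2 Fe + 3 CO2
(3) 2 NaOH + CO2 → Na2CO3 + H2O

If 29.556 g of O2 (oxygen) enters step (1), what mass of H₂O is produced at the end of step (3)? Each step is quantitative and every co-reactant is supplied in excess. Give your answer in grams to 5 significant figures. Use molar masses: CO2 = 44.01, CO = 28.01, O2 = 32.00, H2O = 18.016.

33.280 g

n(O2) = 29.556 / 32.00 = 0.923625 mol.
Reaction (1): O2→CO ratio 1:2 ⇒ n(CO) = 1.84725 mol.
Reaction (2): CO→CO2 ratio 3:3 ⇒ n(CO2) = 1.84725 mol.
Reaction (3): CO2→H2O ratio 1:1 ⇒ n(H2O) = 1.84725 mol.
Mass of H2O = 1.84725 × 18.016 = 33.2801 g.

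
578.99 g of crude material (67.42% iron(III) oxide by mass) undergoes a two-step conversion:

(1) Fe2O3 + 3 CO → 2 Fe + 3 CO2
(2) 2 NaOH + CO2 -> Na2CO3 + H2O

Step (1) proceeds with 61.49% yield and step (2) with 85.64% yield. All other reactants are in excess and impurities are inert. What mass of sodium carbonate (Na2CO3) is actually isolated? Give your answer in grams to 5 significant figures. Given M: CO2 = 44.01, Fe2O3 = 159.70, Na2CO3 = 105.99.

Pure Fe2O3 = 578.99 × 0.6742 = 390.355 g.
n(Fe2O3) = 390.355 / 159.70 = 2.44430 mol.
Step 1 (Fe2O3:CO2 = 1:3): theoretical n(CO2) = 7.33291 mol; at 61.49% yield, n(CO2) = 4.50900 mol.
Step 2 (CO2:Na2CO3 = 1:1): theoretical n(Na2CO3) = 4.50900 mol, so theoretical mass = 4.50900 × 105.99 = 477.909 g.
At 85.64% yield, actual mass of Na2CO3 = 477.909 × 0.8564 = 409.282 g.

409.28 g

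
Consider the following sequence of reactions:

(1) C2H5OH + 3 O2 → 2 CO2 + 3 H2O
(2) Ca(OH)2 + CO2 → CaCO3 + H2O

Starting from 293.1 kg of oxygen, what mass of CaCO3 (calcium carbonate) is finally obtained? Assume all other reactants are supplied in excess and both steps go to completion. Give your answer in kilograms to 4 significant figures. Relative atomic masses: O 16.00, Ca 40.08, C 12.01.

611.2 kg

M(O2) = 2(16.00) = 32.00 g/mol.
M(CaCO3) = 40.08 + 12.01 + 3(16.00) = 100.09 g/mol.
293.1 kg = 293100 g.
n(O2) = 293100 / 32.00 = 9159.4 mol.
Step 1 gives a 3:2 ratio of O2 to CO2, so n(CO2) = 6106.2 mol.
In step 2 the CO2:CaCO3 ratio is 1:1, so n(CaCO3) = 6106.2 mol.
Mass of CaCO3 = 6106.2 × 100.09 = 611170 g = 611.2 kg.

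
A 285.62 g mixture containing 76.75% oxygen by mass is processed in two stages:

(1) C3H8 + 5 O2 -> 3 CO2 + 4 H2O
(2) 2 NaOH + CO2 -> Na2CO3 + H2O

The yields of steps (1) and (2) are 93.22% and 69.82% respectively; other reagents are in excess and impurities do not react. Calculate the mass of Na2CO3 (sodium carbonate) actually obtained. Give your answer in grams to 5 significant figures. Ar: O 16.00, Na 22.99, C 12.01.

283.55 g

Pure O2 = 285.62 × 0.7675 = 219.213 g.
M(O2) = 2(16.00) = 32.00 g/mol.
M(Na2CO3) = 2(22.99) + 12.01 + 3(16.00) = 105.99 g/mol.
n(O2) = 219.213 / 32.00 = 6.85042 mol.
Step 1 (O2:CO2 = 5:3): theoretical n(CO2) = 4.11025 mol; at 93.22% yield, n(CO2) = 3.83158 mol.
Step 2 (CO2:Na2CO3 = 1:1): theoretical n(Na2CO3) = 3.83158 mol, so theoretical mass = 3.83158 × 105.99 = 406.109 g.
At 69.82% yield, actual mass of Na2CO3 = 406.109 × 0.6982 = 283.545 g.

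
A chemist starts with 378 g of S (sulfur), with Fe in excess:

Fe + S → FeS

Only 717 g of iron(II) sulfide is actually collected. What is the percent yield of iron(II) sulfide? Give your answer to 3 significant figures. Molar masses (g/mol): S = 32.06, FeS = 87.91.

n(S) = 378.0 g / 32.06 g/mol = 11.79 mol.
From the equation the S:FeS mole ratio is 1:1, so n(FeS) = 11.79 × 1/1 = 11.79 mol.
Mass of FeS = 11.79 mol × 87.91 g/mol = 1036 g.
This is the theoretical yield. Percent yield = 717 g / 1036 g × 100% = 69.18%.

69.2 %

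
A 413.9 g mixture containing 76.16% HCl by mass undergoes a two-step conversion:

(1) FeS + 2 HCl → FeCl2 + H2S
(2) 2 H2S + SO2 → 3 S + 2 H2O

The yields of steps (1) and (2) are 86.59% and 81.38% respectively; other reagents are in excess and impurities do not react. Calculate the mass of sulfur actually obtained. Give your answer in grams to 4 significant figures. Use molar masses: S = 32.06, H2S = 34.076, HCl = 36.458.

Pure HCl = 413.9 × 0.7616 = 315.23 g.
n(HCl) = 315.23 / 36.458 = 8.6463 mol.
Step 1 (HCl:H2S = 2:1): theoretical n(H2S) = 4.3231 mol; at 86.59% yield, n(H2S) = 3.7434 mol.
Step 2 (H2S:S = 2:3): theoretical n(S) = 5.6151 mol, so theoretical mass = 5.6151 × 32.06 = 180.02 g.
At 81.38% yield, actual mass of S = 180.02 × 0.8138 = 146.50 g.

146.5 g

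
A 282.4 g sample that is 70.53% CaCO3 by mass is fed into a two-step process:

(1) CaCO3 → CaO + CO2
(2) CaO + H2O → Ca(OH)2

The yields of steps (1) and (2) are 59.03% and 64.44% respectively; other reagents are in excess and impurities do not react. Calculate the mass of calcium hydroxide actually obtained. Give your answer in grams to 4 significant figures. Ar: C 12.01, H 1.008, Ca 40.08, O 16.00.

Pure CaCO3 = 282.4 × 0.7053 = 199.18 g.
M(CaCO3) = 40.08 + 12.01 + 3(16.00) = 100.09 g/mol.
M(Ca(OH)2) = 40.08 + 2(16.00) + 2(1.008) = 74.096 g/mol.
n(CaCO3) = 199.18 / 100.09 = 1.9900 mol.
Step 1 (CaCO3:CaO = 1:1): theoretical n(CaO) = 1.9900 mol; at 59.03% yield, n(CaO) = 1.1747 mol.
Step 2 (CaO:Ca(OH)2 = 1:1): theoretical n(Ca(OH)2) = 1.1747 mol, so theoretical mass = 1.1747 × 74.096 = 87.039 g.
At 64.44% yield, actual mass of Ca(OH)2 = 87.039 × 0.6444 = 56.088 g.

56.09 g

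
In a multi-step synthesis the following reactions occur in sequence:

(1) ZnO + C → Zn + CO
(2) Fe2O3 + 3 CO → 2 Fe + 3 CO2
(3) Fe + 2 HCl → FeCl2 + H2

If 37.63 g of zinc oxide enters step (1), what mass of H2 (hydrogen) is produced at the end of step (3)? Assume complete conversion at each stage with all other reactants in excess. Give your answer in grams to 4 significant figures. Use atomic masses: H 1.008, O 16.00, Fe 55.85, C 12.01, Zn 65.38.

M(ZnO) = 65.38 + 16.00 = 81.38 g/mol.
M(H2) = 2(1.008) = 2.016 g/mol.
n(ZnO) = 37.63 / 81.38 = 0.46240 mol.
Reaction (1): ZnO→CO ratio 1:1 ⇒ n(CO) = 0.46240 mol.
Reaction (2): CO→Fe ratio 3:2 ⇒ n(Fe) = 0.30827 mol.
Reaction (3): Fe→H2 ratio 1:1 ⇒ n(H2) = 0.30827 mol.
Mass of H2 = 0.30827 × 2.016 = 0.62146 g.

0.6215 g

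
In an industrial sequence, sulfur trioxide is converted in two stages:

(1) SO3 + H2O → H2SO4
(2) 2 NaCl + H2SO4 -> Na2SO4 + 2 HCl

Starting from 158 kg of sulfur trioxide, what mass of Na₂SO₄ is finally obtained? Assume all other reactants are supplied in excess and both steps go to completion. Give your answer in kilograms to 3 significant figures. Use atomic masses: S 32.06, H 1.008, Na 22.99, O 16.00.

280 kg

M(SO3) = 32.06 + 3(16.00) = 80.06 g/mol.
M(Na2SO4) = 2(22.99) + 32.06 + 4(16.00) = 142.04 g/mol.
158 kg = 158000 g.
n(SO3) = 158000 / 80.06 = 1974 mol.
Step 1 gives a 1:1 ratio of SO3 to H2SO4, so n(H2SO4) = 1974 mol.
In step 2 the H2SO4:Na2SO4 ratio is 1:1, so n(Na2SO4) = 1974 mol.
Mass of Na2SO4 = 1974 × 142.04 = 280300 g = 280 kg.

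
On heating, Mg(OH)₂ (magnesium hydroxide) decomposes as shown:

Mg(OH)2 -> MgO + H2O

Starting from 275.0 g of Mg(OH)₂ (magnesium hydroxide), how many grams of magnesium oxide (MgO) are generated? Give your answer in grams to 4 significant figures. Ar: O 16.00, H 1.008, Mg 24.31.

190.1 g

M(Mg(OH)2) = 24.31 + 2(16.00) + 2(1.008) = 58.326 g/mol.
M(MgO) = 24.31 + 16.00 = 40.31 g/mol.
n(Mg(OH)2) = 275.00 g / 58.326 g/mol = 4.7149 mol.
From the equation the Mg(OH)2:MgO mole ratio is 1:1, so n(MgO) = 4.7149 × 1/1 = 4.7149 mol.
Mass of MgO = 4.7149 mol × 40.31 g/mol = 190.06 g.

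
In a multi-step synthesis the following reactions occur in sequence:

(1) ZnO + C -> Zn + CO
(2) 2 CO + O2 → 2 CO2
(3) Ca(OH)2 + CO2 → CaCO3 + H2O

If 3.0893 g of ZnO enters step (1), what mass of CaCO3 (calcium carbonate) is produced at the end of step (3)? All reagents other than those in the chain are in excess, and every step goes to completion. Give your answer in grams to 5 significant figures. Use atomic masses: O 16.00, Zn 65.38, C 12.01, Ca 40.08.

3.7996 g

M(ZnO) = 65.38 + 16.00 = 81.38 g/mol.
M(CaCO3) = 40.08 + 12.01 + 3(16.00) = 100.09 g/mol.
n(ZnO) = 3.0893 / 81.38 = 0.0379614 mol.
Reaction (1): ZnO→CO ratio 1:1 ⇒ n(CO) = 0.0379614 mol.
Reaction (2): CO→CO2 ratio 2:2 ⇒ n(CO2) = 0.0379614 mol.
Reaction (3): CO2→CaCO3 ratio 1:1 ⇒ n(CaCO3) = 0.0379614 mol.
Mass of CaCO3 = 0.0379614 × 100.09 = 3.79956 g.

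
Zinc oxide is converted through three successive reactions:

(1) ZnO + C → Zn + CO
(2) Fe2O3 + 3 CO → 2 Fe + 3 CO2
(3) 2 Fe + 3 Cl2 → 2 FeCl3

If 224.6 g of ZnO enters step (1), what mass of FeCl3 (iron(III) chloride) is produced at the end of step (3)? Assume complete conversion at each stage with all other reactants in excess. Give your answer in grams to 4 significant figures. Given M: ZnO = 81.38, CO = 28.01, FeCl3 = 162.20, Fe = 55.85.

298.4 g

n(ZnO) = 224.6 / 81.38 = 2.7599 mol.
Reaction (1): ZnO→CO ratio 1:1 ⇒ n(CO) = 2.7599 mol.
Reaction (2): CO→Fe ratio 3:2 ⇒ n(Fe) = 1.8399 mol.
Reaction (3): Fe→FeCl3 ratio 2:2 ⇒ n(FeCl3) = 1.8399 mol.
Mass of FeCl3 = 1.8399 × 162.20 = 298.44 g.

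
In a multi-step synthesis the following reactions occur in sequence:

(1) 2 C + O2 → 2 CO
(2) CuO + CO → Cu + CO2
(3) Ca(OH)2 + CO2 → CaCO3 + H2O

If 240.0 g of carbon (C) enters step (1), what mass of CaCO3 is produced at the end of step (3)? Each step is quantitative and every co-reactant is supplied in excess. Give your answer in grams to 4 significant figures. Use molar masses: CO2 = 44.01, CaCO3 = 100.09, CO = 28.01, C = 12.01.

2000 g

n(C) = 240.0 / 12.01 = 19.983 mol.
Reaction (1): C→CO ratio 2:2 ⇒ n(CO) = 19.983 mol.
Reaction (2): CO→CO2 ratio 1:1 ⇒ n(CO2) = 19.983 mol.
Reaction (3): CO2→CaCO3 ratio 1:1 ⇒ n(CaCO3) = 19.983 mol.
Mass of CaCO3 = 19.983 × 100.09 = 2000.1 g.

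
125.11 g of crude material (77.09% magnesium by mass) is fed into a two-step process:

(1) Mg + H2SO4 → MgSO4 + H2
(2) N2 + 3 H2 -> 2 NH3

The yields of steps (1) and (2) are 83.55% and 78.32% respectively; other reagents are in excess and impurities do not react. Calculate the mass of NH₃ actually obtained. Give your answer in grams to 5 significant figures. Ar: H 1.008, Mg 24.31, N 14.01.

29.482 g

Pure Mg = 125.11 × 0.7709 = 96.4473 g.
M(Mg) = 24.31 g/mol.
M(NH3) = 14.01 + 3(1.008) = 17.034 g/mol.
n(Mg) = 96.4473 / 24.31 = 3.96739 mol.
Step 1 (Mg:H2 = 1:1): theoretical n(H2) = 3.96739 mol; at 83.55% yield, n(H2) = 3.31476 mol.
Step 2 (H2:NH3 = 3:2): theoretical n(NH3) = 2.20984 mol, so theoretical mass = 2.20984 × 17.034 = 37.6424 g.
At 78.32% yield, actual mass of NH3 = 37.6424 × 0.7832 = 29.4815 g.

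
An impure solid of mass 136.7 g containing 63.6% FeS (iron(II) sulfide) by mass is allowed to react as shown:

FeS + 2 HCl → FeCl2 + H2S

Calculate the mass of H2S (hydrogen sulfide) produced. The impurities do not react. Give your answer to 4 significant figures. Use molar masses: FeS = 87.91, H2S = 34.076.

Mass of pure FeS = 136.7 g × 0.636 = 86.941 g.
n(FeS) = 86.941 g / 87.91 g/mol = 0.98898 mol.
From the equation the FeS:H2S mole ratio is 1:1, so n(H2S) = 0.98898 × 1/1 = 0.98898 mol.
Mass of H2S = 0.98898 mol × 34.076 g/mol = 33.700 g.

33.70 g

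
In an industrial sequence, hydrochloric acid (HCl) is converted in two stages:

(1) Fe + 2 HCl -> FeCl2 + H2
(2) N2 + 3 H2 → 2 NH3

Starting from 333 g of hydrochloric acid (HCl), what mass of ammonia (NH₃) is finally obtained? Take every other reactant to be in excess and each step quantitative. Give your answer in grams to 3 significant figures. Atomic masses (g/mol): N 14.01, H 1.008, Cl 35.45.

51.9 g

M(HCl) = 1.008 + 35.45 = 36.458 g/mol.
M(NH3) = 14.01 + 3(1.008) = 17.034 g/mol.
n(HCl) = 333.0 / 36.458 = 9.134 mol.
Step 1 gives a 2:1 ratio of HCl to H2, so n(H2) = 4.567 mol.
In step 2 the H2:NH3 ratio is 3:2, so n(NH3) = 3.045 mol.
Mass of NH3 = 3.045 × 17.034 = 51.86 g.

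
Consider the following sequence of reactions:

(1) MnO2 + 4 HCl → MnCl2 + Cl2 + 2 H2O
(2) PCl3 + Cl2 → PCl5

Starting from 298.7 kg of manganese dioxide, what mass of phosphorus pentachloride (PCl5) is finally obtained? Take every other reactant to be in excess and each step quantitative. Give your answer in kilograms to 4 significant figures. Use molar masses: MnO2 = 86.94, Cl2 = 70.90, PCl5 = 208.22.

715.4 kg

298.7 kg = 298700 g.
n(MnO2) = 298700 / 86.94 = 3435.7 mol.
Step 1 gives a 1:1 ratio of MnO2 to Cl2, so n(Cl2) = 3435.7 mol.
In step 2 the Cl2:PCl5 ratio is 1:1, so n(PCl5) = 3435.7 mol.
Mass of PCl5 = 3435.7 × 208.22 = 715380 g = 715.4 kg.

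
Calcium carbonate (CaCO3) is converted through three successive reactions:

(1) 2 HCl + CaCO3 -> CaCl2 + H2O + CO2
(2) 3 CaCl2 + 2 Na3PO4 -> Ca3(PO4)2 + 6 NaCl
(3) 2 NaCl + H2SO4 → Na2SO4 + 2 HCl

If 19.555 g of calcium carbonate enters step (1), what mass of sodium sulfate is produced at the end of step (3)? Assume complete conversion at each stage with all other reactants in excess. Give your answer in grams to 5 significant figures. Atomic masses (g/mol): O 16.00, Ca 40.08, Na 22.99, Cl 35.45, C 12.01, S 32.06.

M(CaCO3) = 40.08 + 12.01 + 3(16.00) = 100.09 g/mol.
M(Na2SO4) = 2(22.99) + 32.06 + 4(16.00) = 142.04 g/mol.
n(CaCO3) = 19.555 / 100.09 = 0.195374 mol.
Reaction (1): CaCO3→CaCl2 ratio 1:1 ⇒ n(CaCl2) = 0.195374 mol.
Reaction (2): CaCl2→NaCl ratio 3:6 ⇒ n(NaCl) = 0.390748 mol.
Reaction (3): NaCl→Na2SO4 ratio 2:1 ⇒ n(Na2SO4) = 0.195374 mol.
Mass of Na2SO4 = 0.195374 × 142.04 = 27.7509 g.

27.751 g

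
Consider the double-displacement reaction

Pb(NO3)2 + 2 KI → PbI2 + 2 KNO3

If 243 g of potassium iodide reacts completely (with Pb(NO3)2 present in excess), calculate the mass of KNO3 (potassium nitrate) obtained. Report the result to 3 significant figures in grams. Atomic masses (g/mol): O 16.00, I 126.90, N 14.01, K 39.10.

M(KI) = 39.10 + 126.90 = 166.00 g/mol.
M(KNO3) = 39.10 + 14.01 + 3(16.00) = 101.11 g/mol.
n(KI) = 243.0 g / 166.00 g/mol = 1.464 mol.
From the equation the KI:KNO3 mole ratio is 2:2, so n(KNO3) = 1.464 × 2/2 = 1.464 mol.
Mass of KNO3 = 1.464 mol × 101.11 g/mol = 148.0 g.

148 g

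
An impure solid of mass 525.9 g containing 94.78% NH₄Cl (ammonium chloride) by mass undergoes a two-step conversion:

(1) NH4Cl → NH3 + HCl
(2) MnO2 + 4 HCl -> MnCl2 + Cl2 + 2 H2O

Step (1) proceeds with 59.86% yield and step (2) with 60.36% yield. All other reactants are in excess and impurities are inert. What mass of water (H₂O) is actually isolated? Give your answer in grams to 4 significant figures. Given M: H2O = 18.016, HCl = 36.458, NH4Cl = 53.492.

Pure NH4Cl = 525.9 × 0.9478 = 498.45 g.
n(NH4Cl) = 498.45 / 53.492 = 9.3182 mol.
Step 1 (NH4Cl:HCl = 1:1): theoretical n(HCl) = 9.3182 mol; at 59.86% yield, n(HCl) = 5.5779 mol.
Step 2 (HCl:H2O = 4:2): theoretical n(H2O) = 2.7889 mol, so theoretical mass = 2.7889 × 18.016 = 50.245 g.
At 60.36% yield, actual mass of H2O = 50.245 × 0.6036 = 30.328 g.

30.33 g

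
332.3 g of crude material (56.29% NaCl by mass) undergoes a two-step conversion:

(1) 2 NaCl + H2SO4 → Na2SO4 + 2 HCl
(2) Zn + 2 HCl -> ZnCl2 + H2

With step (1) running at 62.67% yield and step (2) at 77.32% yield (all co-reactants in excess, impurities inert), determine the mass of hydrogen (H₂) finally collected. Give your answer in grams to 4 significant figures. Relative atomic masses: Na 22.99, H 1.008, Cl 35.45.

Pure NaCl = 332.3 × 0.5629 = 187.05 g.
M(NaCl) = 22.99 + 35.45 = 58.44 g/mol.
M(H2) = 2(1.008) = 2.016 g/mol.
n(NaCl) = 187.05 / 58.44 = 3.2007 mol.
Step 1 (NaCl:HCl = 2:2): theoretical n(HCl) = 3.2007 mol; at 62.67% yield, n(HCl) = 2.0059 mol.
Step 2 (HCl:H2 = 2:1): theoretical n(H2) = 1.0030 mol, so theoretical mass = 1.0030 × 2.016 = 2.0220 g.
At 77.32% yield, actual mass of H2 = 2.0220 × 0.7732 = 1.5634 g.

1.563 g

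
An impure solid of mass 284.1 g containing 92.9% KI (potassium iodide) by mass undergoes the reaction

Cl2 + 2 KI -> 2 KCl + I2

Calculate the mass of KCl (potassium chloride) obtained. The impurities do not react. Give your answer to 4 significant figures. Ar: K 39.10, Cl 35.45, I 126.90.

Mass of pure KI = 284.1 g × 0.929 = 263.93 g.
M(KI) = 39.10 + 126.90 = 166.00 g/mol.
M(KCl) = 39.10 + 35.45 = 74.55 g/mol.
n(KI) = 263.93 g / 166.00 g/mol = 1.5899 mol.
From the equation the KI:KCl mole ratio is 2:2, so n(KCl) = 1.5899 × 2/2 = 1.5899 mol.
Mass of KCl = 1.5899 mol × 74.55 g/mol = 118.53 g.

118.5 g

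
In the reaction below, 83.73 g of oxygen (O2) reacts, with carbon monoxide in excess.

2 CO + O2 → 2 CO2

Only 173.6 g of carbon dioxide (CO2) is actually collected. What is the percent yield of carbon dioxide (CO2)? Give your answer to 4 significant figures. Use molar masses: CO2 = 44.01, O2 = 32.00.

75.38 %

n(O2) = 83.730 g / 32.00 g/mol = 2.6166 mol.
From the equation the O2:CO2 mole ratio is 1:2, so n(CO2) = 2.6166 × 2/1 = 5.2331 mol.
Mass of CO2 = 5.2331 mol × 44.01 g/mol = 230.31 g.
This is the theoretical yield. Percent yield = 173.6 g / 230.31 g × 100% = 75.377%.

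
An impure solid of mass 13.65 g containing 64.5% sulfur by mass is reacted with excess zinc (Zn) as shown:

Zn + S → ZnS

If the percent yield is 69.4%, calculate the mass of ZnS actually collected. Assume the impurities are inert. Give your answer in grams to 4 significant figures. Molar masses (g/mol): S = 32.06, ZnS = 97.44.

18.57 g

Pure S available = 13.65 g × 0.645 = 8.8043 g.
n(S) = 8.8043 g / 32.06 g/mol = 0.27462 mol.
From the equation the S:ZnS mole ratio is 1:1, so n(ZnS) = 0.27462 × 1/1 = 0.27462 mol.
Mass of ZnS = 0.27462 mol × 97.44 g/mol = 26.759 g.
Actual mass collected = 26.759 g × 0.694 = 18.571 g.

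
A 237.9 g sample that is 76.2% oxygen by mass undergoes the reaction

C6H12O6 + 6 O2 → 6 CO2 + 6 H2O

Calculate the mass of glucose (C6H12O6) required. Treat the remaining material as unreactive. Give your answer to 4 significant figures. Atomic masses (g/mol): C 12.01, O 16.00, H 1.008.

170.1 g

Mass of pure O2 = 237.9 g × 0.762 = 181.28 g.
M(O2) = 2(16.00) = 32.00 g/mol.
M(C6H12O6) = 6(12.01) + 12(1.008) + 6(16.00) = 180.156 g/mol.
n(O2) = 181.28 g / 32.00 g/mol = 5.6650 mol.
From the equation the O2:C6H12O6 mole ratio is 6:1, so n(C6H12O6) = 5.6650 × 1/6 = 0.94417 mol.
Mass of C6H12O6 = 0.94417 mol × 180.156 g/mol = 170.10 g.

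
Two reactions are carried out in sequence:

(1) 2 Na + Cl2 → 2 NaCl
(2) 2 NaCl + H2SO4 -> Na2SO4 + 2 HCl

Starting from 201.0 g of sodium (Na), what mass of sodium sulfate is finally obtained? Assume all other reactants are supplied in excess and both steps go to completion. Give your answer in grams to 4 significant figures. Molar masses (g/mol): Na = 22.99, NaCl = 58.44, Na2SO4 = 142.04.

n(Na) = 201.00 / 22.99 = 8.7429 mol.
Step 1 gives a 2:2 ratio of Na to NaCl, so n(NaCl) = 8.7429 mol.
In step 2 the NaCl:Na2SO4 ratio is 2:1, so n(Na2SO4) = 4.3715 mol.
Mass of Na2SO4 = 4.3715 × 142.04 = 620.92 g.

620.9 g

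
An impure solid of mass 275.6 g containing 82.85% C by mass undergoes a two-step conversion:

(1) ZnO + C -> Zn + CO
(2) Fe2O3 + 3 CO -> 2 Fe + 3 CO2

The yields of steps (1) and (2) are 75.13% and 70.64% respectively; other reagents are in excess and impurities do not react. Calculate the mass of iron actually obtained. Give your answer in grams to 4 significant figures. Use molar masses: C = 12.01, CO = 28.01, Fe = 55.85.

Pure C = 275.6 × 0.8285 = 228.33 g.
n(C) = 228.33 / 12.01 = 19.012 mol.
Step 1 (C:CO = 1:1): theoretical n(CO) = 19.012 mol; at 75.13% yield, n(CO) = 14.284 mol.
Step 2 (CO:Fe = 3:2): theoretical n(Fe) = 9.5225 mol, so theoretical mass = 9.5225 × 55.85 = 531.83 g.
At 70.64% yield, actual mass of Fe = 531.83 × 0.7064 = 375.69 g.

375.7 g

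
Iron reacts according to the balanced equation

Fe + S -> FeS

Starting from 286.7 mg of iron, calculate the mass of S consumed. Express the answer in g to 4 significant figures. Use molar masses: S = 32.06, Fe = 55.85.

Convert: 286.7 mg = 0.28670 g.
n(Fe) = 0.28670 g / 55.85 g/mol = 0.0051334 mol.
From the equation the Fe:S mole ratio is 1:1, so n(S) = 0.0051334 × 1/1 = 0.0051334 mol.
Mass of S = 0.0051334 mol × 32.06 g/mol = 0.16458 g.

0.1646 g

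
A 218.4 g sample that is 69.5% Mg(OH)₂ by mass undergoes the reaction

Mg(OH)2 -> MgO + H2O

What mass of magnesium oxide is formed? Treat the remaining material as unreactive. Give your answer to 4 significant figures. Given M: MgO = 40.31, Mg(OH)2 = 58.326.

104.9 g

Mass of pure Mg(OH)2 = 218.4 g × 0.695 = 151.79 g.
n(Mg(OH)2) = 151.79 g / 58.326 g/mol = 2.6024 mol.
From the equation the Mg(OH)2:MgO mole ratio is 1:1, so n(MgO) = 2.6024 × 1/1 = 2.6024 mol.
Mass of MgO = 2.6024 mol × 40.31 g/mol = 104.90 g.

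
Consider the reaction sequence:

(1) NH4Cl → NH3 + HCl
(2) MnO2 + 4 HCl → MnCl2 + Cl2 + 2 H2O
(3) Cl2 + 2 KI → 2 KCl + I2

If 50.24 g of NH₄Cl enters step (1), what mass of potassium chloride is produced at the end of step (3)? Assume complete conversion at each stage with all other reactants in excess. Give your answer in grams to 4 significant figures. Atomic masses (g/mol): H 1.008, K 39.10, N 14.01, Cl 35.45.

35.01 g

M(NH4Cl) = 14.01 + 4(1.008) + 35.45 = 53.492 g/mol.
M(KCl) = 39.10 + 35.45 = 74.55 g/mol.
n(NH4Cl) = 50.24 / 53.492 = 0.93921 mol.
Reaction (1): NH4Cl→HCl ratio 1:1 ⇒ n(HCl) = 0.93921 mol.
Reaction (2): HCl→Cl2 ratio 4:1 ⇒ n(Cl2) = 0.23480 mol.
Reaction (3): Cl2→KCl ratio 1:2 ⇒ n(KCl) = 0.46960 mol.
Mass of KCl = 0.46960 × 74.55 = 35.009 g.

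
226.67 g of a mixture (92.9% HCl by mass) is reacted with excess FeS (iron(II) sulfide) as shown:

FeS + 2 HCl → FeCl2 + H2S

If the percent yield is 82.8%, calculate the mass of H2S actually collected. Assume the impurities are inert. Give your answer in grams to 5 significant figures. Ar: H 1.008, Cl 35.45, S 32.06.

Pure HCl available = 226.67 g × 0.929 = 210.576 g.
M(HCl) = 1.008 + 35.45 = 36.458 g/mol.
M(H2S) = 2(1.008) + 32.06 = 34.076 g/mol.
n(HCl) = 210.576 g / 36.458 g/mol = 5.77586 mol.
From the equation the HCl:H2S mole ratio is 2:1, so n(H2S) = 5.77586 × 1/2 = 2.88793 mol.
Mass of H2S = 2.88793 mol × 34.076 g/mol = 98.4092 g.
Actual mass collected = 98.4092 g × 0.828 = 81.4828 g.

81.483 g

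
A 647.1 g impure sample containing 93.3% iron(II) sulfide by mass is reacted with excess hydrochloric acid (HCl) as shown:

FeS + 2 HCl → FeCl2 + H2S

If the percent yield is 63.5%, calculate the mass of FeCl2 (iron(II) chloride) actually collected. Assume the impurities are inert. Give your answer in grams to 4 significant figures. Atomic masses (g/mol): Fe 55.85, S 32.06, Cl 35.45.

552.8 g

Pure FeS available = 647.1 g × 0.933 = 603.74 g.
M(FeS) = 55.85 + 32.06 = 87.91 g/mol.
M(FeCl2) = 55.85 + 2(35.45) = 126.75 g/mol.
n(FeS) = 603.74 g / 87.91 g/mol = 6.8678 mol.
From the equation the FeS:FeCl2 mole ratio is 1:1, so n(FeCl2) = 6.8678 × 1/1 = 6.8678 mol.
Mass of FeCl2 = 6.8678 mol × 126.75 g/mol = 870.49 g.
Actual mass collected = 870.49 g × 0.635 = 552.76 g.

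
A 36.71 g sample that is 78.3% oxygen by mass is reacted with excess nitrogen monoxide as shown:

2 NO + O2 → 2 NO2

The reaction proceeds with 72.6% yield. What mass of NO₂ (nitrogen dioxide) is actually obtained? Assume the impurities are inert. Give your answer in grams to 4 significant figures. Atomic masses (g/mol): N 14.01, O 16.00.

Pure O2 available = 36.71 g × 0.783 = 28.744 g.
M(O2) = 2(16.00) = 32.00 g/mol.
M(NO2) = 14.01 + 2(16.00) = 46.01 g/mol.
n(O2) = 28.744 g / 32.00 g/mol = 0.89825 mol.
From the equation the O2:NO2 mole ratio is 1:2, so n(NO2) = 0.89825 × 2/1 = 1.7965 mol.
Mass of NO2 = 1.7965 mol × 46.01 g/mol = 82.657 g.
Actual mass collected = 82.657 g × 0.726 = 60.009 g.

60.01 g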